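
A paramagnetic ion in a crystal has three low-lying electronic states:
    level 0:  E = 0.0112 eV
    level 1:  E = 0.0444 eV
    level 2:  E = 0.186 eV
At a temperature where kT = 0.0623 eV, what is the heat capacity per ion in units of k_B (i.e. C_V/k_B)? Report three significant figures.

0.304

Eᵢ/kT = 0.17978, 0.71268, 2.9856.
Z = Σ e^(−Eᵢ/kT) = e^(−0.17978) + e^(−0.71268) + e^(−2.9856) = 0.83545 + 0.49033 + 0.050509 = 1.3763.
⟨E⟩ = 0.029443 eV, ⟨E²⟩ = 0.0020481 eV².
C_V/k_B = (⟨E²⟩ − ⟨E⟩²)/(kT)² = (0.0020481 − 0.00086689)/0.0038813 = 0.304.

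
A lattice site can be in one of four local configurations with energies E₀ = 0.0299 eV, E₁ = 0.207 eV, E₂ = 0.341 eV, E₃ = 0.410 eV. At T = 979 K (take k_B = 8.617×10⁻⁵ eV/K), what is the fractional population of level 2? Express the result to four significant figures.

k_BT = 8.617×10⁻⁵ × 979 K = 0.0843604 eV.
Eᵢ/kT = 0.354432, 2.45376, 4.04218, 4.86010.
Z = Σ e^(−Eᵢ/kT) = e^(−0.354432) + e^(−2.45376) + e^(−4.04218) + e^(−4.86010) = 0.701572 + 0.0859697 + 0.0175592 + 0.00774971 = 0.812851.
P₂ = e^(−E₂/kT) / Z = 0.0175592/0.812851 = 0.02160.

0.02160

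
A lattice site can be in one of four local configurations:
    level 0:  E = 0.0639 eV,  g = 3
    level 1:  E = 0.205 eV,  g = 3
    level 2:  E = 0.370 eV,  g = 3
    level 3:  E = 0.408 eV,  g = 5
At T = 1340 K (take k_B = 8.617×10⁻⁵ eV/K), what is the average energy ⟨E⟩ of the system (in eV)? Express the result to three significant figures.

k_BT = 8.617×10⁻⁵ × 1340 K = 0.11547 eV.
Eᵢ/kT = 0.55339, 1.7754, 3.2043, 3.5334.
Z = Σ gᵢe^(−Eᵢ/kT) = 3·e^(−0.55339) + 3·e^(−1.7754) + 3·e^(−3.2043) + 5·e^(−3.5334) = 1.7250 + 0.50825 + 0.12176 + 0.14603 = 2.5010.
⟨E⟩ = Σ Eᵢ gᵢe^(−Eᵢ/kT) / Z = (0.0639·1.7250 + 0.205·0.50825 + 0.370·0.12176 + 0.408·0.14603) / 2.5010 = 0.128 eV.

0.128 eV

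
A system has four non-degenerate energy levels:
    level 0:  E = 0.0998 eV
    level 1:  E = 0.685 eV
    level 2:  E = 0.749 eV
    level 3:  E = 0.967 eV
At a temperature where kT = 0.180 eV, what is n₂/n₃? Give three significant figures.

3.36

n₂/n₃ = exp[−(E₂−E₃)/kT] = exp(−(-0.218 eV)/(0.180 eV)) = exp(1.2111) = 3.36.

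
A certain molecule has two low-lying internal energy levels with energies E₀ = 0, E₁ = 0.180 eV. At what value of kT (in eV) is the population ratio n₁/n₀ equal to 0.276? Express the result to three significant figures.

0.140 eV

n₁/n₀ = exp[−(E₁−E₀)/kT] = 0.276.
⇒ (E₁−E₀)/kT = ln(1/0.276) = ln(3.6232) = 1.2874.
kT = 0.180 eV / 1.2874 = 0.140 eV.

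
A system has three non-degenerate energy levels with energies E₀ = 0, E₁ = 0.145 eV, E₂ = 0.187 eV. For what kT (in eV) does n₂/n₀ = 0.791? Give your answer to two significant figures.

0.80 eV

n₂/n₀ = exp[−(E₂−E₀)/kT] = 0.791.
⇒ (E₂−E₀)/kT = ln(1/0.791) = ln(1.264) = 0.2343.
kT = 0.187 eV / 0.2343 = 0.80 eV.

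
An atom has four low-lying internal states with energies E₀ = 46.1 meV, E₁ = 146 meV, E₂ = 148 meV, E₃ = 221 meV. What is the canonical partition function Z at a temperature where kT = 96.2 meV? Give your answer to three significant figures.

Eᵢ/kT = 0.47921, 1.5177, 1.5385, 2.2973.
Z = Σ e^(−Eᵢ/kT) = e^(−0.47921) + e^(−1.5177) + e^(−1.5385) + e^(−2.2973) = 0.61927 + 0.21922 + 0.21470 + 0.10053 = 1.1537.

Z = 1.15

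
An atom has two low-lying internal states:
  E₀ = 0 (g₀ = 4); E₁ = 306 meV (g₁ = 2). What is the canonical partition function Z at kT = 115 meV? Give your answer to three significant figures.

Z = 4.14

Eᵢ/kT = 0, 2.6609.
Z = Σ gᵢe^(−Eᵢ/kT) = 4·e^(−0) + 2·e^(−2.6609) = 4.0000 + 0.13977 = 4.1398.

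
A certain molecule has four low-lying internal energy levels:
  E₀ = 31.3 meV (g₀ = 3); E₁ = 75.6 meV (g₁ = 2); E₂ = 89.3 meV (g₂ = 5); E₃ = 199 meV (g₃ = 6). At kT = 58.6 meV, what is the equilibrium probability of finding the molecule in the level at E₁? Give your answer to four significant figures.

0.1529

Eᵢ/kT = 0.534130, 1.29010, 1.52389, 3.39590.
Z = Σ gᵢe^(−Eᵢ/kT) = 3·e^(−0.534130) + 2·e^(−1.29010) + 5·e^(−1.52389) + 6·e^(−3.39590) = 1.75854 + 0.550487 + 1.08931 + 0.201062 = 3.59940.
P₁ = g₁ e^(−E₁/kT) / Z = 0.550487/3.59940 = 0.1529.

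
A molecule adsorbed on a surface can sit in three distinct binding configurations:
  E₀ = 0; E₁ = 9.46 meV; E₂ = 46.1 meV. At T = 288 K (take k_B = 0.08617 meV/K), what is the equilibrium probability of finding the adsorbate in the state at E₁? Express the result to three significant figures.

k_BT = 0.08617 × 288 K = 24.817 meV.
Eᵢ/kT = 0, 0.38119, 1.8576.
Z = Σ e^(−Eᵢ/kT) = e^(−0) + e^(−0.38119) + e^(−1.8576) = 1.0000 + 0.68305 + 0.15605 = 1.8391.
P₁ = e^(−E₁/kT) / Z = 0.68305/1.8391 = 0.371.

0.371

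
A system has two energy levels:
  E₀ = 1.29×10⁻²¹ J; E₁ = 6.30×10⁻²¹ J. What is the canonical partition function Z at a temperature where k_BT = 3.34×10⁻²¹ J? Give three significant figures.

Z = 0.831

Eᵢ/kT = 0.38623, 1.8862.
Z = Σ e^(−Eᵢ/kT) = e^(−0.38623) + e^(−1.8862) = 0.67961 + 0.15165 = 0.83126.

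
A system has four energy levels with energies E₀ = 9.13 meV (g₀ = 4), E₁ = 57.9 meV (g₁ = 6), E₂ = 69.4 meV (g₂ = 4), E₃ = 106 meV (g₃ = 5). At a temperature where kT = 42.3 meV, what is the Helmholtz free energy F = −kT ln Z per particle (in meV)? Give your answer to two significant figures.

Eᵢ/kT = 0.2158, 1.369, 1.641, 2.506.
Z = Σ gᵢe^(−Eᵢ/kT) = 4·e^(−0.2158) + 6·e^(−1.369) + 4·e^(−1.641) + 5·e^(−2.506) = 3.224 + 1.526 + 0.7751 + 0.4080 = 5.933.
F = −kT ln Z = −42.3 × ln(5.933) = −42.3 × 1.781 = -75 meV.

-75 meV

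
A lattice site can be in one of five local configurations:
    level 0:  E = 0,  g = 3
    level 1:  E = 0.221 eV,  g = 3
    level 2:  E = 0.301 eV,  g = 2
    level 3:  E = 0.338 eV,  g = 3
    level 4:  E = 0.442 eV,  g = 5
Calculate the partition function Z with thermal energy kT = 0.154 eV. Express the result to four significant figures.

Z = 4.615

Eᵢ/kT = 0, 1.43506, 1.95455, 2.19481, 2.87013.
Z = Σ gᵢe^(−Eᵢ/kT) = 3·e^(−0) + 3·e^(−1.43506) + 2·e^(−1.95455) + 3·e^(−2.19481) + 5·e^(−2.87013) = 3.00000 + 0.714303 + 0.283256 + 0.334139 + 0.283458 = 4.61516.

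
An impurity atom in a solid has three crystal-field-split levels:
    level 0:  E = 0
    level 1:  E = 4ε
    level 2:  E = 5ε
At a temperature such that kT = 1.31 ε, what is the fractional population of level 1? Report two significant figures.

Eᵢ/kT = 0, 3.053, 3.817.
Z = Σ e^(−Eᵢ/kT) = e^(−0) + e^(−3.053) + e^(−3.817) = 1.000 + 0.04722 + 0.02199 = 1.069.
P₁ = e^(−E₁/kT) / Z = 0.04722/1.069 = 0.044.

0.044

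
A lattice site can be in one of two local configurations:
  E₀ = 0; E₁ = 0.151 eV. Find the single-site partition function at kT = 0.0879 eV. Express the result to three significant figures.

Z = 1.18

Eᵢ/kT = 0, 1.7179.
Z = Σ e^(−Eᵢ/kT) = e^(−0) + e^(−1.7179) = 1.0000 + 0.17944 = 1.1794.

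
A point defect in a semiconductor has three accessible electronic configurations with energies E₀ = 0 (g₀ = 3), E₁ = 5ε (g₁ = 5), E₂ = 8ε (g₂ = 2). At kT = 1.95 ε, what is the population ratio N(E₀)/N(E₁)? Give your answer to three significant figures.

n₀/n₁ = (g₀/g₁) exp[−(E₀−E₁)/kT] = (3/5) × exp(−(-5ε)/(1.95ε)) = (3/5) × exp(2.5641) = 7.79.

7.79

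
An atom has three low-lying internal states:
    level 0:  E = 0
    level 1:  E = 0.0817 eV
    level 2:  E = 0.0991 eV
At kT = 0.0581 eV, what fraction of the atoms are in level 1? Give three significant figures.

0.172

Eᵢ/kT = 0, 1.4062, 1.7057.
Z = Σ e^(−Eᵢ/kT) = e^(−0) + e^(−1.4062) + e^(−1.7057) = 1.0000 + 0.24507 + 0.18165 = 1.4267.
P₁ = e^(−E₁/kT) / Z = 0.24507/1.4267 = 0.172.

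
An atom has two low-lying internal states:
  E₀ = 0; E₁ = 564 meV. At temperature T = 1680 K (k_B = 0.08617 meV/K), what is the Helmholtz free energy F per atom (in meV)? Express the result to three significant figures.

k_BT = 0.08617 × 1680 K = 144.77 meV.
Eᵢ/kT = 0, 3.8958.
Z = Σ e^(−Eᵢ/kT) = e^(−0) + e^(−3.8958) = 1.0000 + 0.020327 = 1.0203.
F = −kT ln Z = −144.77 × ln(1.0203) = −144.77 × 0.020097 = -2.91 meV.

-2.91 meV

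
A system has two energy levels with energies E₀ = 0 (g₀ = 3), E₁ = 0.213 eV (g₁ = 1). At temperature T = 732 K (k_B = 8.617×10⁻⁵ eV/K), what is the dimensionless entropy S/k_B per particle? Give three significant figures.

1.15

k_BT = 8.617×10⁻⁵ × 732 K = 0.063076 eV.
Eᵢ/kT = 0, 3.3769.
Z = Σ gᵢe^(−Eᵢ/kT) = 3·e^(−0) + 1·e^(−3.3769) = 3.0000 + 0.034153 = 3.0342.
⟨E⟩ = Σ EᵢPᵢ = 0.0023975 eV.
S/k_B = ln Z + ⟨E⟩/kT = ln(3.0342) + 0.0023975/0.063076 = 1.1099 + 0.038010 = 1.15.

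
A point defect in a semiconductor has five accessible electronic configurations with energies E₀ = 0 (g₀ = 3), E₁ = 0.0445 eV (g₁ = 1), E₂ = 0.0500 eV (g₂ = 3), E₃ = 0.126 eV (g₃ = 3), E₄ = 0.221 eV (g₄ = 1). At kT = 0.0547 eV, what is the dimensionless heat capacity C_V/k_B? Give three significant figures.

0.440

Eᵢ/kT = 0, 0.81353, 0.91408, 2.3035, 4.0402.
Z = Σ gᵢe^(−Eᵢ/kT) = 3·e^(−0) + 1·e^(−0.81353) + 3·e^(−0.91408) + 3·e^(−2.3035) + 1·e^(−4.0402) = 3.0000 + 0.44329 + 1.2027 + 0.29973 + 0.017594 = 4.9633.
⟨E⟩ = 0.024483 eV, ⟨E²⟩ = 0.0019145 eV².
C_V/k_B = (⟨E²⟩ − ⟨E⟩²)/(kT)² = (0.0019145 − 0.00059942)/0.0029921 = 0.440.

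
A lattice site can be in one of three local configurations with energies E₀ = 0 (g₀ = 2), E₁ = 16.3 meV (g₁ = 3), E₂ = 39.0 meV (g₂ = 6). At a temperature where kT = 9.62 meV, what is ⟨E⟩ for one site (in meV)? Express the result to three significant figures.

Eᵢ/kT = 0, 1.6944, 4.0541.
Z = Σ gᵢe^(−Eᵢ/kT) = 2·e^(−0) + 3·e^(−1.6944) + 6·e^(−4.0541) = 2.0000 + 0.55113 + 0.10411 = 2.6552.
⟨E⟩ = Σ Eᵢ gᵢe^(−Eᵢ/kT) / Z = (0·2.0000 + 16.3·0.55113 + 39.0·0.10411) / 2.6552 = 4.91 meV.

4.91 meV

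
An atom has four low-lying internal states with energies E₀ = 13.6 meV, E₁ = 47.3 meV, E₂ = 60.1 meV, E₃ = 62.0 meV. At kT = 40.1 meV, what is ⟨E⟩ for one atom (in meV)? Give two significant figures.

Eᵢ/kT = 0.3392, 1.180, 1.499, 1.546.
Z = Σ e^(−Eᵢ/kT) = e^(−0.3392) + e^(−1.180) + e^(−1.499) + e^(−1.546) = 0.7123 + 0.3073 + 0.2234 + 0.2131 = 1.456.
⟨E⟩ = Σ Eᵢ e^(−Eᵢ/kT) / Z = (13.6·0.7123 + 47.3·0.3073 + 60.1·0.2234 + 62.0·0.2131) / 1.456 = 35 meV.

35 meV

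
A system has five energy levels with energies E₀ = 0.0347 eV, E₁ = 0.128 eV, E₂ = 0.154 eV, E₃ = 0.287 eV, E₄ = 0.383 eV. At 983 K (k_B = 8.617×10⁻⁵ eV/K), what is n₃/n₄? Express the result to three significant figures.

3.11

k_BT = 8.617×10⁻⁵ × 983 K = 0.084705 eV.
n₃/n₄ = exp[−(E₃−E₄)/kT] = exp(−(-0.096 eV)/(0.084705 eV)) = exp(1.1333) = 3.11.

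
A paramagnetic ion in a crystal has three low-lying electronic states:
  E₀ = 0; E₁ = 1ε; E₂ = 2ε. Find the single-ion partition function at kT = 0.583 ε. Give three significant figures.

Eᵢ/kT = 0, 1.7153, 3.4305.
Z = Σ e^(−Eᵢ/kT) = e^(−0) + e^(−1.7153) + e^(−3.4305) = 1.0000 + 0.17991 + 0.032371 = 1.2123.

Z = 1.21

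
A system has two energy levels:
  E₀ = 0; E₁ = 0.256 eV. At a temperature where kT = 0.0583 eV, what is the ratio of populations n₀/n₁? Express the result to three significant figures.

n₀/n₁ = exp[−(E₀−E₁)/kT] = exp(−(-0.256 eV)/(0.0583 eV)) = exp(4.3911) = 80.7.

80.7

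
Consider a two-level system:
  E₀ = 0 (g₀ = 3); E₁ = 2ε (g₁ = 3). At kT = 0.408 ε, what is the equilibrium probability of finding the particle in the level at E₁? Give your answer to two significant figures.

0.0074

Eᵢ/kT = 0, 4.902.
Z = Σ gᵢe^(−Eᵢ/kT) = 3·e^(−0) + 3·e^(−4.902) = 3.000 + 0.02230 = 3.022.
P₁ = g₁ e^(−E₁/kT) / Z = 0.02230/3.022 = 0.0074.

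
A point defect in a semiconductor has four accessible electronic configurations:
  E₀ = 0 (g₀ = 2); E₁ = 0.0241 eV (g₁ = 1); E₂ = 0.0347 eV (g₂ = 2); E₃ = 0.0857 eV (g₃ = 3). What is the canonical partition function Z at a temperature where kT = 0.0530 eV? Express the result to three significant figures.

Z = 4.27

Eᵢ/kT = 0, 0.45472, 0.65472, 1.6170.
Z = Σ gᵢe^(−Eᵢ/kT) = 2·e^(−0) + 1·e^(−0.45472) + 2·e^(−0.65472) + 3·e^(−1.6170) = 2.0000 + 0.63463 + 1.0392 + 0.59548 = 4.2693.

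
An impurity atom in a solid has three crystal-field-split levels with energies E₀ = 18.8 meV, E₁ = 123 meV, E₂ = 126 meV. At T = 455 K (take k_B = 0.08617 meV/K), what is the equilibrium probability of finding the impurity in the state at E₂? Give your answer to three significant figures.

0.0572

k_BT = 0.08617 × 455 K = 39.207 meV.
Eᵢ/kT = 0.47951, 3.1372, 3.2137.
Z = Σ e^(−Eᵢ/kT) = e^(−0.47951) + e^(−3.1372) + e^(−3.2137) = 0.61909 + 0.043404 + 0.040208 = 0.70270.
P₂ = e^(−E₂/kT) / Z = 0.040208/0.70270 = 0.0572.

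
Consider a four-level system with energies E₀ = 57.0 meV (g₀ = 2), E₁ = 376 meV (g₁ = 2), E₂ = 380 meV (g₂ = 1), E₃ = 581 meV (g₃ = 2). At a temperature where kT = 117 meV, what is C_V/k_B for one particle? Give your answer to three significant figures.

0.780

Eᵢ/kT = 0.48718, 3.2137, 3.2479, 4.9658.
Z = Σ gᵢe^(−Eᵢ/kT) = 2·e^(−0.48718) + 2·e^(−3.2137) + 1·e^(−3.2479) + 2·e^(−4.9658) = 1.2287 + 0.080415 + 0.038856 + 0.013945 = 1.3619.
⟨E⟩ = 90.417 meV, ⟨E²⟩ = 18855 meV².
C_V/k_B = (⟨E²⟩ − ⟨E⟩²)/(kT)² = (18855 − 8175.2)/13689 = 0.780.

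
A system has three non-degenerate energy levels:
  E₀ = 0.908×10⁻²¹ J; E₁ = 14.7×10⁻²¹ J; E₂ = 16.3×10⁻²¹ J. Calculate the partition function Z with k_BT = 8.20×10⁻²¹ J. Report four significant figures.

Z = 1.199

Eᵢ/kT = 0.110732, 1.79268, 1.98780.
Z = Σ e^(−Eᵢ/kT) = e^(−0.110732) + e^(−1.79268) + e^(−1.98780) = 0.895179 + 0.166513 + 0.136996 = 1.19869.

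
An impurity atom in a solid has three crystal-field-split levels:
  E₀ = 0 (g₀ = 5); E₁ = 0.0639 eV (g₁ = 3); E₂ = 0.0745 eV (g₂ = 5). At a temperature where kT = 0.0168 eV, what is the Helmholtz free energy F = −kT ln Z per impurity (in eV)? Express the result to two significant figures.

-0.027 eV

Eᵢ/kT = 0, 3.804, 4.435.
Z = Σ gᵢe^(−Eᵢ/kT) = 5·e^(−0) + 3·e^(−3.804) + 5·e^(−4.435) = 5.000 + 0.06684 + 0.05928 = 5.126.
F = −kT ln Z = −0.0168 × ln(5.126) = −0.0168 × 1.634 = -0.027 eV.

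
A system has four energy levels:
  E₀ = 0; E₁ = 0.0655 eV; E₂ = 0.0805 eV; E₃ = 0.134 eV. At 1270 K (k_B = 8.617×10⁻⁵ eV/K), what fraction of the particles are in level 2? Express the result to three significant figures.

0.206

k_BT = 8.617×10⁻⁵ × 1270 K = 0.10944 eV.
Eᵢ/kT = 0, 0.59850, 0.73556, 1.2244.
Z = Σ e^(−Eᵢ/kT) = e^(−0) + e^(−0.59850) + e^(−0.73556) + e^(−1.2244) = 1.0000 + 0.54964 + 0.47924 + 0.29393 = 2.3228.
P₂ = e^(−E₂/kT) / Z = 0.47924/2.3228 = 0.206.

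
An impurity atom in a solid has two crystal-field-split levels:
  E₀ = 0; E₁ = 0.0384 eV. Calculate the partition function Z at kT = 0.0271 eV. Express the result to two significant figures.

Eᵢ/kT = 0, 1.417.
Z = Σ e^(−Eᵢ/kT) = e^(−0) + e^(−1.417) = 1.000 + 0.2424 = 1.242.

Z = 1.2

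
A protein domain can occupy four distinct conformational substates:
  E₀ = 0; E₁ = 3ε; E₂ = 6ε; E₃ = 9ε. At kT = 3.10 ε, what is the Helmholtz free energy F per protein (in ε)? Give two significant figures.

Eᵢ/kT = 0, 0.9677, 1.935, 2.903.
Z = Σ e^(−Eᵢ/kT) = e^(−0) + e^(−0.9677) + e^(−1.935) + e^(−2.903) = 1.000 + 0.3800 + 0.1444 + 0.05486 = 1.579.
F = −kT ln Z = −3.10 × ln(1.579) = −3.10 × 0.4568 = -1.4 ε.

-1.4 ε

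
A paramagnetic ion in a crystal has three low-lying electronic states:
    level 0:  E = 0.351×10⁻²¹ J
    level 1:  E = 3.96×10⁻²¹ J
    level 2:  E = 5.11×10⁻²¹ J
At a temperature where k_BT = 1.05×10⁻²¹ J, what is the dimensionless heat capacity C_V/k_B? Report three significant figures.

Eᵢ/kT = 0.33429, 3.7714, 4.8667.
Z = Σ e^(−Eᵢ/kT) = e^(−0.33429) + e^(−3.7714) + e^(−4.8667) = 0.71585 + 0.023020 + 0.0076987 = 0.74657.
⟨E⟩ = 0.51136, ⟨E²⟩ = 0.87093.
C_V/k_B = (⟨E²⟩ − ⟨E⟩²)/(kT)² = (0.87093 − 0.26149)/1.1025 = 0.553.

0.553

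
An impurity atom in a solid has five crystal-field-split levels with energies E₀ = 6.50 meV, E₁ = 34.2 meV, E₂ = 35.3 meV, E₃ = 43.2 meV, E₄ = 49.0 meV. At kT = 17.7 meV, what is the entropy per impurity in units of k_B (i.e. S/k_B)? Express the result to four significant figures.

Eᵢ/kT = 0.367232, 1.93220, 1.99435, 2.44068, 2.76836.
Z = Σ e^(−Eᵢ/kT) = e^(−0.367232) + e^(−1.93220) + e^(−1.99435) + e^(−2.44068) + e^(−2.76836) = 0.692649 + 0.144829 + 0.136102 + 0.0871016 + 0.0627649 = 1.12345.
⟨E⟩ = Σ EᵢPᵢ = 18.7797 meV.
S/k_B = ln Z + ⟨E⟩/kT = ln(1.12345) + 18.7797/17.7 = 0.116404 + 1.06100 = 1.177.

1.177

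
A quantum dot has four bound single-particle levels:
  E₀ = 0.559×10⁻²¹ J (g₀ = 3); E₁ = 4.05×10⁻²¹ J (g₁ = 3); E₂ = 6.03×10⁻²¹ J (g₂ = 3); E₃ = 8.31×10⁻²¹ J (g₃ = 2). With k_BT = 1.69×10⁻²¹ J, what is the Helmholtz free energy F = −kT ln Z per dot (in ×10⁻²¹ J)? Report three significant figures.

Eᵢ/kT = 0.33077, 2.3964, 3.5680, 4.9172.
Z = Σ gᵢe^(−Eᵢ/kT) = 3·e^(−0.33077) + 3·e^(−2.3964) + 3·e^(−3.5680) + 2·e^(−4.9172) = 2.1551 + 0.27314 + 0.084637 + 0.014639 = 2.5275.
F = −kT ln Z = −1.69 × ln(2.5275) = −1.69 × 0.92723 = -1.57 ×10⁻²¹ J.

-1.57 ×10⁻²¹ J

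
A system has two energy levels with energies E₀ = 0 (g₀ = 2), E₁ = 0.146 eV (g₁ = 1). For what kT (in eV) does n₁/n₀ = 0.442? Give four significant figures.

1.184 eV

n₁/n₀ = (g₁/g₀) exp[−(E₁−E₀)/kT] = 0.442.
⇒ (E₁−E₀)/kT = ln((1/2)/0.442) = ln(1.13122) = 0.123297.
kT = 0.146 eV / 0.123297 = 1.184 eV.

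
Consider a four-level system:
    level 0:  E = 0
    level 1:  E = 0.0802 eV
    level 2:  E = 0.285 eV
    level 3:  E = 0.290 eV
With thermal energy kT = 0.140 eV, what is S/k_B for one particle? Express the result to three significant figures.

Eᵢ/kT = 0, 0.57286, 2.0357, 2.0714.
Z = Σ e^(−Eᵢ/kT) = e^(−0) + e^(−0.57286) + e^(−2.0357) + e^(−2.0714) = 1.0000 + 0.56391 + 0.13059 + 0.12601 = 1.8205.
⟨E⟩ = Σ EᵢPᵢ = 0.065359 eV.
S/k_B = ln Z + ⟨E⟩/kT = ln(1.8205) + 0.065359/0.140 = 0.59911 + 0.46685 = 1.07.

1.07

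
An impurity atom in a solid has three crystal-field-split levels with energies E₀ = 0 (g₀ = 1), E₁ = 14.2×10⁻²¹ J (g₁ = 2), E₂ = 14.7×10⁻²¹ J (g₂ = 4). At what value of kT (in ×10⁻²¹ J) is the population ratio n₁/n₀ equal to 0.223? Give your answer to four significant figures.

n₁/n₀ = (g₁/g₀) exp[−(E₁−E₀)/kT] = 0.223.
⇒ (E₁−E₀)/kT = ln((2/1)/0.223) = ln(8.96861) = 2.19373.
kT = 14.2 ×10⁻²¹ J / 2.19373 = 6.473 ×10⁻²¹ J.

6.473 ×10⁻²¹ J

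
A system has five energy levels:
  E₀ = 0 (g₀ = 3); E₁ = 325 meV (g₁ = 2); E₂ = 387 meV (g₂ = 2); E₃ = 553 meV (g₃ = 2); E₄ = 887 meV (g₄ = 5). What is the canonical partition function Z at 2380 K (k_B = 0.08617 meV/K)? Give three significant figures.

k_BT = 0.08617 × 2380 K = 205.08 meV.
Eᵢ/kT = 0, 1.5847, 1.8871, 2.6965, 4.3251.
Z = Σ gᵢe^(−Eᵢ/kT) = 3·e^(−0) + 2·e^(−1.5847) + 2·e^(−1.8871) + 2·e^(−2.6965) + 5·e^(−4.3251) = 3.0000 + 0.41002 + 0.30302 + 0.13488 + 0.066161 = 3.9141.

Z = 3.91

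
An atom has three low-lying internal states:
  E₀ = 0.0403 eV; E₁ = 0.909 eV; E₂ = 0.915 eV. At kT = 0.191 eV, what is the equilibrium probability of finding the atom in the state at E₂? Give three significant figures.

Eᵢ/kT = 0.21099, 4.7592, 4.7906.
Z = Σ e^(−Eᵢ/kT) = e^(−0.21099) + e^(−4.7592) + e^(−4.7906) = 0.80978 + 0.0085725 + 0.0083075 = 0.82666.
P₂ = e^(−E₂/kT) / Z = 0.0083075/0.82666 = 0.0100.

0.0100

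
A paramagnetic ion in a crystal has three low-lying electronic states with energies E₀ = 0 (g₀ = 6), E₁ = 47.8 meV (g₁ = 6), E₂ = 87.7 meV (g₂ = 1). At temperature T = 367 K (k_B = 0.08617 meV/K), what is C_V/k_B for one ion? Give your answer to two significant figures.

k_BT = 0.08617 × 367 K = 31.62 meV.
Eᵢ/kT = 0, 1.512, 2.774.
Z = Σ gᵢe^(−Eᵢ/kT) = 6·e^(−0) + 6·e^(−1.512) + 1·e^(−2.774) = 6.000 + 1.323 + 0.06241 = 7.385.
⟨E⟩ = 9.304 meV, ⟨E²⟩ = 474.3 meV².
C_V/k_B = (⟨E²⟩ − ⟨E⟩²)/(kT)² = (474.3 − 86.56)/999.8 = 0.39.

0.39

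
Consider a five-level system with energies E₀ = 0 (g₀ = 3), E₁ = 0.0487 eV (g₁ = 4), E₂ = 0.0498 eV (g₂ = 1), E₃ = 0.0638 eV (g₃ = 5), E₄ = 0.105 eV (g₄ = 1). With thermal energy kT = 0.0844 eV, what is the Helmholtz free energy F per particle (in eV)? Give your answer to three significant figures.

-0.180 eV

Eᵢ/kT = 0, 0.57701, 0.59005, 0.75592, 1.2441.
Z = Σ gᵢe^(−Eᵢ/kT) = 3·e^(−0) + 4·e^(−0.57701) + 1·e^(−0.59005) + 5·e^(−0.75592) + 1·e^(−1.2441) = 3.0000 + 2.2463 + 0.55430 + 2.3479 + 0.28820 = 8.4367.
F = −kT ln Z = −0.0844 × ln(8.4367) = −0.0844 × 2.1326 = -0.180 eV.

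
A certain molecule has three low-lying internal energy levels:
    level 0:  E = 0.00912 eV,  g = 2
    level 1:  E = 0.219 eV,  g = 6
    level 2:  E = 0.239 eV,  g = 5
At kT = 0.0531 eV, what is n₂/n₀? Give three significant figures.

n₂/n₀ = (g₂/g₀) exp[−(E₂−E₀)/kT] = (5/2) × exp(−(0.22988 eV)/(0.0531 eV)) = (5/2) × exp(-4.3292) = 0.0329.

0.0329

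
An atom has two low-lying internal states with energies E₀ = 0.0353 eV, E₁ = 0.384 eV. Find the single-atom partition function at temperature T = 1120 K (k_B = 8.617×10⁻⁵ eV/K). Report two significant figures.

Z = 0.71

k_BT = 8.617×10⁻⁵ × 1120 K = 0.09651 eV.
Eᵢ/kT = 0.3658, 3.979.
Z = Σ e^(−Eᵢ/kT) = e^(−0.3658) + e^(−3.979) = 0.6936 + 0.01870 = 0.7123.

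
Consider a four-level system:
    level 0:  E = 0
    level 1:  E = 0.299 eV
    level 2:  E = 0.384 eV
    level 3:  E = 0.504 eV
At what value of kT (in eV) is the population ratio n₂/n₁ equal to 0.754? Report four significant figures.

0.3010 eV

n₂/n₁ = exp[−(E₂−E₁)/kT] = 0.754.
⇒ (E₂−E₁)/kT = ln(1/0.754) = ln(1.32626) = 0.282363.
kT = 0.085 eV / 0.282363 = 0.3010 eV.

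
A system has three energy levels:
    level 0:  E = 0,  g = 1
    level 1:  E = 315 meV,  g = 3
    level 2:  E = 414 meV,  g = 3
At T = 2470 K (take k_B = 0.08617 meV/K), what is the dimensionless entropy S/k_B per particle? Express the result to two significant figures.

k_BT = 0.08617 × 2470 K = 212.8 meV.
Eᵢ/kT = 0, 1.480, 1.945.
Z = Σ gᵢe^(−Eᵢ/kT) = 1·e^(−0) + 3·e^(−1.480) + 3·e^(−1.945) = 1.000 + 0.6829 + 0.4290 = 2.112.
⟨E⟩ = Σ EᵢPᵢ = 185.9 meV.
S/k_B = ln Z + ⟨E⟩/kT = ln(2.112) + 185.9/212.8 = 0.7476 + 0.8736 = 1.6.

1.6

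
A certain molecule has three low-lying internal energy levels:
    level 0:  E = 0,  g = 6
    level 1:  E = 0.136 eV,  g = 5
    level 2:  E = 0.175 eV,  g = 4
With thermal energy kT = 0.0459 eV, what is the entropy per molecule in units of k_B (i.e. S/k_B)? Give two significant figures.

Eᵢ/kT = 0, 2.963, 3.813.
Z = Σ gᵢe^(−Eᵢ/kT) = 6·e^(−0) + 5·e^(−2.963) + 4·e^(−3.813) = 6.000 + 0.2583 + 0.08833 = 6.347.
⟨E⟩ = Σ EᵢPᵢ = 0.007970 eV.
S/k_B = ln Z + ⟨E⟩/kT = ln(6.347) + 0.007970/0.0459 = 1.848 + 0.1736 = 2.0.

2.0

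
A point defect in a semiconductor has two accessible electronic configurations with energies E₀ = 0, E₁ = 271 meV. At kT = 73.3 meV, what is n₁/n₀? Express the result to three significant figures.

n₁/n₀ = exp[−(E₁−E₀)/kT] = exp(−(271 meV)/(73.3 meV)) = exp(-3.6971) = 0.0248.

0.0248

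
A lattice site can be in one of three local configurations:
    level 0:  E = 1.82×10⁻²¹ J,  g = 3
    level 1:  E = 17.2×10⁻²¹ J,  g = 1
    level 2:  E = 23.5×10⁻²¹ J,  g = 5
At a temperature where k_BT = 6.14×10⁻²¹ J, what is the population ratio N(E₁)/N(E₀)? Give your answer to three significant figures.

0.0272

n₁/n₀ = (g₁/g₀) exp[−(E₁−E₀)/kT] = (1/3) × exp(−(15.38 ×10⁻²¹ J)/(6.14 ×10⁻²¹ J)) = (1/3) × exp(-2.5049) = 0.0272.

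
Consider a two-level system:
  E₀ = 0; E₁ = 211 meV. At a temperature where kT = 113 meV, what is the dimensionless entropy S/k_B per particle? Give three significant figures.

Eᵢ/kT = 0, 1.8673.
Z = Σ e^(−Eᵢ/kT) = e^(−0) + e^(−1.8673) = 1.0000 + 0.15454 = 1.1545.
⟨E⟩ = Σ EᵢPᵢ = 28.244 meV.
S/k_B = ln Z + ⟨E⟩/kT = ln(1.1545) + 28.244/113 = 0.14367 + 0.24995 = 0.394.

0.394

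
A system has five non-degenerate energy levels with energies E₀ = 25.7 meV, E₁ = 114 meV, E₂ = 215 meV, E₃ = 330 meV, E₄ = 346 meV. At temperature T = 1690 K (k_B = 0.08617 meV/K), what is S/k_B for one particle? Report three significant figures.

1.30

k_BT = 0.08617 × 1690 K = 145.63 meV.
Eᵢ/kT = 0.17647, 0.78281, 1.4763, 2.2660, 2.3759.
Z = Σ e^(−Eᵢ/kT) = e^(−0.17647) + e^(−0.78281) + e^(−1.4763) + e^(−2.2660) + e^(−2.3759) = 0.83822 + 0.45712 + 0.22848 + 0.10373 + 0.092931 = 1.7205.
⟨E⟩ = Σ EᵢPᵢ = 109.95 meV.
S/k_B = ln Z + ⟨E⟩/kT = ln(1.7205) + 109.95/145.63 = 0.54261 + 0.75500 = 1.30.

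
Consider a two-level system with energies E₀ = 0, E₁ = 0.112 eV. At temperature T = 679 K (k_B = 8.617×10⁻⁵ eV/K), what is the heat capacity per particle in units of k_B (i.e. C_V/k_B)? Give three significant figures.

0.410

k_BT = 8.617×10⁻⁵ × 679 K = 0.058509 eV.
Eᵢ/kT = 0, 1.9142.
Z = Σ e^(−Eᵢ/kT) = e^(−0) + e^(−1.9142) = 1.0000 + 0.14746 = 1.1475.
⟨E⟩ = 0.014393 eV, ⟨E²⟩ = 0.0016120 eV².
C_V/k_B = (⟨E²⟩ − ⟨E⟩²)/(kT)² = (0.0016120 − 0.00020716)/0.0034233 = 0.410.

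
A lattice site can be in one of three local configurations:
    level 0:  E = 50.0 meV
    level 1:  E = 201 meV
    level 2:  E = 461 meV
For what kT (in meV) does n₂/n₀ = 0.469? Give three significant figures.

n₂/n₀ = exp[−(E₂−E₀)/kT] = 0.469.
⇒ (E₂−E₀)/kT = ln(1/0.469) = ln(2.1322) = 0.75715.
kT = 411.0 meV / 0.75715 = 543 meV.

543 meV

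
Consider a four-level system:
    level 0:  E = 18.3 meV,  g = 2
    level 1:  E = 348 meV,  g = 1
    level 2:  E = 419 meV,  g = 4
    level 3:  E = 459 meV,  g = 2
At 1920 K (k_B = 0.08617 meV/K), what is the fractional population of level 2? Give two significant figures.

k_BT = 0.08617 × 1920 K = 165.4 meV.
Eᵢ/kT = 0.1106, 2.104, 2.533, 2.775.
Z = Σ gᵢe^(−Eᵢ/kT) = 2·e^(−0.1106) + 1·e^(−2.104) + 4·e^(−2.533) + 2·e^(−2.775) = 1.791 + 0.1220 + 0.3177 + 0.1247 = 2.355.
P₂ = g₂ e^(−E₂/kT) / Z = 0.3177/2.355 = 0.13.

0.13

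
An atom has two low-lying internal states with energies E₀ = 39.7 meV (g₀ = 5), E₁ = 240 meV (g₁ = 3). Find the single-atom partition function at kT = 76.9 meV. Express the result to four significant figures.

Z = 3.116

Eᵢ/kT = 0.516255, 3.12094.
Z = Σ gᵢe^(−Eᵢ/kT) = 5·e^(−0.516255) + 3·e^(−3.12094) = 2.98376 + 0.132347 = 3.11611.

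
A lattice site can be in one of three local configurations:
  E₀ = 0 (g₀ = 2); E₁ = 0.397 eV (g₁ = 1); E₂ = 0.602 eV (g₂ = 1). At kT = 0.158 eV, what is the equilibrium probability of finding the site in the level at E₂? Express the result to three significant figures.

Eᵢ/kT = 0, 2.5127, 3.8101.
Z = Σ gᵢe^(−Eᵢ/kT) = 2·e^(−0) + 1·e^(−2.5127) + 1·e^(−3.8101) = 2.0000 + 0.081049 + 0.022146 = 2.1032.
P₂ = g₂ e^(−E₂/kT) / Z = 0.022146/2.1032 = 0.0105.

0.0105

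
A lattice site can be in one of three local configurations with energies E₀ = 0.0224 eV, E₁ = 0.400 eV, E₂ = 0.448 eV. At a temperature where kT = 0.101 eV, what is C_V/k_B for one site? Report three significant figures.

Eᵢ/kT = 0.22178, 3.9604, 4.4356.
Z = Σ e^(−Eᵢ/kT) = e^(−0.22178) + e^(−3.9604) + e^(−4.4356) = 0.80109 + 0.019055 + 0.011848 = 0.83199.
⟨E⟩ = 0.037109 eV, ⟨E²⟩ = 0.0070057 eV².
C_V/k_B = (⟨E²⟩ − ⟨E⟩²)/(kT)² = (0.0070057 − 0.0013771)/0.010201 = 0.552.

0.552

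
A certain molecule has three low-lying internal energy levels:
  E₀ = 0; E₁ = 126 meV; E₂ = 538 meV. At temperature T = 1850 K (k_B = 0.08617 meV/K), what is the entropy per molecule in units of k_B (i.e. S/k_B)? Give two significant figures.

k_BT = 0.08617 × 1850 K = 159.4 meV.
Eᵢ/kT = 0, 0.7905, 3.375.
Z = Σ e^(−Eᵢ/kT) = e^(−0) + e^(−0.7905) + e^(−3.375) = 1.000 + 0.4536 + 0.03422 = 1.488.
⟨E⟩ = Σ EᵢPᵢ = 50.78 meV.
S/k_B = ln Z + ⟨E⟩/kT = ln(1.488) + 50.78/159.4 = 0.3974 + 0.3186 = 0.72.

0.72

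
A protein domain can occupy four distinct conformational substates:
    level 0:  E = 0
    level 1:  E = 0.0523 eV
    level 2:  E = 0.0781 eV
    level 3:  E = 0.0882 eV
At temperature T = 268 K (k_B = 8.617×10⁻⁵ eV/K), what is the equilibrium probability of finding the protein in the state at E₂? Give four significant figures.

k_BT = 8.617×10⁻⁵ × 268 K = 0.0230936 eV.
Eᵢ/kT = 0, 2.26470, 3.38189, 3.81924.
Z = Σ e^(−Eᵢ/kT) = e^(−0) + e^(−2.26470) + e^(−3.38189) + e^(−3.81924) = 1.00000 + 0.103861 + 0.0339832 + 0.0219445 = 1.15979.
P₂ = e^(−E₂/kT) / Z = 0.0339832/1.15979 = 0.02930.

0.02930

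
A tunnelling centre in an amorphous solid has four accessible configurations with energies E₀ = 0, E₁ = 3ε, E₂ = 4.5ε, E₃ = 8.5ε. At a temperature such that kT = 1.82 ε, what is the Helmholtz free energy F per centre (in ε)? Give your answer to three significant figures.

Eᵢ/kT = 0, 1.6484, 2.4725, 4.6703.
Z = Σ e^(−Eᵢ/kT) = e^(−0) + e^(−1.6484) + e^(−2.4725) + e^(−4.6703) = 1.0000 + 0.19236 + 0.084374 + 0.0093695 = 1.2861.
F = −kT ln Z = −1.82 × ln(1.2861) = −1.82 × 0.25161 = -0.458 ε.

-0.458 ε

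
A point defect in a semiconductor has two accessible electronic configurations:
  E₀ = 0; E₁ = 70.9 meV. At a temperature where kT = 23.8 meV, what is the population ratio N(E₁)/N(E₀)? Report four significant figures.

0.05084

n₁/n₀ = exp[−(E₁−E₀)/kT] = exp(−(70.9 meV)/(23.8 meV)) = exp(-2.97899) = 0.05084.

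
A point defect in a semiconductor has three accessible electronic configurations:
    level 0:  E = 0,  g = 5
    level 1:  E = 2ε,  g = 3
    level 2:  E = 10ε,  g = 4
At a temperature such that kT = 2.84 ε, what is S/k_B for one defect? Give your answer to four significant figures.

Eᵢ/kT = 0, 0.704225, 3.52113.
Z = Σ gᵢe^(−Eᵢ/kT) = 5·e^(−0) + 3·e^(−0.704225) + 4·e^(−3.52113) = 5.00000 + 1.48347 + 0.118264 = 6.60173.
⟨E⟩ = Σ EᵢPᵢ = 0.628559 ε.
S/k_B = ln Z + ⟨E⟩/kT = ln(6.60173) + 0.628559/2.84 = 1.88733 + 0.221324 = 2.109.

2.109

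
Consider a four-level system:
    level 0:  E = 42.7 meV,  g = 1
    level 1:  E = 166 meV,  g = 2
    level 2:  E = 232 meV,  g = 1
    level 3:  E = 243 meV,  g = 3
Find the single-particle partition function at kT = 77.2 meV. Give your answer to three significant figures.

Eᵢ/kT = 0.55311, 2.1503, 3.0052, 3.1477.
Z = Σ gᵢe^(−Eᵢ/kT) = 1·e^(−0.55311) + 2·e^(−2.1503) + 1·e^(−3.0052) + 3·e^(−3.1477) = 0.57516 + 0.23290 + 0.049529 + 0.12885 = 0.98644.

Z = 0.986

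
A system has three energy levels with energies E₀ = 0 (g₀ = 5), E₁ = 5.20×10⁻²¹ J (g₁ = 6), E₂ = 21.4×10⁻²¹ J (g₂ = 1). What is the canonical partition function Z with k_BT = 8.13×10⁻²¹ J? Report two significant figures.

Eᵢ/kT = 0, 0.6396, 2.632.
Z = Σ gᵢe^(−Eᵢ/kT) = 5·e^(−0) + 6·e^(−0.6396) + 1·e^(−2.632) = 5.000 + 3.165 + 0.07193 = 8.237.

Z = 8.2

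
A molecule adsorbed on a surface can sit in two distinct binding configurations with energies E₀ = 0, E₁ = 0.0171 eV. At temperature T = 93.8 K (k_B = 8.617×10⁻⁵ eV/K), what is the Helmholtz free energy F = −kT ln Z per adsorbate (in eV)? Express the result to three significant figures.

k_BT = 8.617×10⁻⁵ × 93.8 K = 0.0080827 eV.
Eᵢ/kT = 0, 2.1156.
Z = Σ e^(−Eᵢ/kT) = e^(−0) + e^(−2.1156) = 1.0000 + 0.12056 = 1.1206.
F = −kT ln Z = −0.0080827 × ln(1.1206) = −0.0080827 × 0.11386 = -0.000920 eV.

-0.000920 eV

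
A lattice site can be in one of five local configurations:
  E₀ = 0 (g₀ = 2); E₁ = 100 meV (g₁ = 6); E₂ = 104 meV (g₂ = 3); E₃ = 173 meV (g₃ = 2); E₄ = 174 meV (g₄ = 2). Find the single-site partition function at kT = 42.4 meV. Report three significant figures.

Z = 2.89

Eᵢ/kT = 0, 2.3585, 2.4528, 4.0802, 4.1038.
Z = Σ gᵢe^(−Eᵢ/kT) = 2·e^(−0) + 6·e^(−2.3585) + 3·e^(−2.4528) + 2·e^(−4.0802) + 2·e^(−4.1038) = 2.0000 + 0.56737 + 0.25816 + 0.033808 + 0.033020 = 2.8924.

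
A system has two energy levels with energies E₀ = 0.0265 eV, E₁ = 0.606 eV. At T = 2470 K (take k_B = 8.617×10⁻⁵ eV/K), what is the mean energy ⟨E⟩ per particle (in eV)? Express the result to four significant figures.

k_BT = 8.617×10⁻⁵ × 2470 K = 0.212840 eV.
Eᵢ/kT = 0.124507, 2.84721.
Z = Σ e^(−Eᵢ/kT) = e^(−0.124507) + e^(−2.84721) = 0.882932 + 0.0580059 = 0.940938.
⟨E⟩ = Σ Eᵢ e^(−Eᵢ/kT) / Z = (0.0265·0.882932 + 0.606·0.0580059) / 0.940938 = 0.06222 eV.

0.06222 eV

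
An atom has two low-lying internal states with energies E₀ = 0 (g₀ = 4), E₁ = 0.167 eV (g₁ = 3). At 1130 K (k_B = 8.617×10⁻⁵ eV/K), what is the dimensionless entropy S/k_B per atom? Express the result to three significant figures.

1.72

k_BT = 8.617×10⁻⁵ × 1130 K = 0.097372 eV.
Eᵢ/kT = 0, 1.7151.
Z = Σ gᵢe^(−Eᵢ/kT) = 4·e^(−0) + 3·e^(−1.7151) = 4.0000 + 0.53984 = 4.5398.
⟨E⟩ = Σ EᵢPᵢ = 0.019858 eV.
S/k_B = ln Z + ⟨E⟩/kT = ln(4.5398) + 0.019858/0.097372 = 1.5129 + 0.20394 = 1.72.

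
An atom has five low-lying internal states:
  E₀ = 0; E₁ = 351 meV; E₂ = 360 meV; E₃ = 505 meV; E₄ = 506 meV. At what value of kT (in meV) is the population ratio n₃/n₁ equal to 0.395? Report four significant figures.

n₃/n₁ = exp[−(E₃−E₁)/kT] = 0.395.
⇒ (E₃−E₁)/kT = ln(1/0.395) = ln(2.53165) = 0.928871.
kT = 154 meV / 0.928871 = 165.8 meV.

165.8 meV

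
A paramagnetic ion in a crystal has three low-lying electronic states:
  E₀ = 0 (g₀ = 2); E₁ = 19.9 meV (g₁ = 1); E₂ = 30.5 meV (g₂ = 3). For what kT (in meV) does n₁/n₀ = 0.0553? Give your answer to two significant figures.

9.0 meV

n₁/n₀ = (g₁/g₀) exp[−(E₁−E₀)/kT] = 0.0553.
⇒ (E₁−E₀)/kT = ln((1/2)/0.0553) = ln(9.042) = 2.202.
kT = 19.9 meV / 2.202 = 9.0 meV.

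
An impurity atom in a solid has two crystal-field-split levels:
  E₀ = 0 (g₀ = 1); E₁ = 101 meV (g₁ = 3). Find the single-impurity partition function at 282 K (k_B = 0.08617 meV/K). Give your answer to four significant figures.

k_BT = 0.08617 × 282 K = 24.2999 meV.
Eᵢ/kT = 0, 4.15640.
Z = Σ gᵢe^(−Eᵢ/kT) = 1·e^(−0) + 3·e^(−4.15640) = 1.00000 + 0.0469915 = 1.04699.

Z = 1.047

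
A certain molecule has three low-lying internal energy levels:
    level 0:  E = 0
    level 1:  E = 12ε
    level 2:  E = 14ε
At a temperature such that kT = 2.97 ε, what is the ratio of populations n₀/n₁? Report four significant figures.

56.85

n₀/n₁ = exp[−(E₀−E₁)/kT] = exp(−(-12ε)/(2.97ε)) = exp(4.04040) = 56.85.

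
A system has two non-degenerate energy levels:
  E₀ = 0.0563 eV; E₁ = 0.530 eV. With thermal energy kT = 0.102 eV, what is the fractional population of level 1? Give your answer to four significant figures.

0.009526

Eᵢ/kT = 0.551961, 5.19608.
Z = Σ e^(−Eᵢ/kT) = e^(−0.551961) + e^(−5.19608) = 0.575820 + 0.00553823 = 0.581358.
P₁ = e^(−E₁/kT) / Z = 0.00553823/0.581358 = 0.009526.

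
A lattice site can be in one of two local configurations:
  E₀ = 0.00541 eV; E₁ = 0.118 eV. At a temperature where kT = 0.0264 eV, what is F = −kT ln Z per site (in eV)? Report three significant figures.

Eᵢ/kT = 0.20492, 4.4697.
Z = Σ e^(−Eᵢ/kT) = e^(−0.20492) + e^(−4.4697) = 0.81471 + 0.011451 = 0.82616.
F = −kT ln Z = −0.0264 × ln(0.82616) = −0.0264 × -0.19097 = 0.00504 eV.

0.00504 eV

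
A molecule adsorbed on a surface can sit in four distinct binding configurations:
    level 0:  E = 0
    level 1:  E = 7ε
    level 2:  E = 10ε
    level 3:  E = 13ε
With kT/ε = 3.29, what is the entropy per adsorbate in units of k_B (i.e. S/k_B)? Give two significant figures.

0.57

Eᵢ/kT = 0, 2.128, 3.040, 3.951.
Z = Σ e^(−Eᵢ/kT) = e^(−0) + e^(−2.128) + e^(−3.040) + e^(−3.951) = 1.000 + 0.1191 + 0.04783 + 0.01924 = 1.186.
⟨E⟩ = Σ EᵢPᵢ = 1.317 ε.
S/k_B = ln Z + ⟨E⟩/kT = ln(1.186) + 1.317/3.29 = 0.1706 + 0.4003 = 0.57.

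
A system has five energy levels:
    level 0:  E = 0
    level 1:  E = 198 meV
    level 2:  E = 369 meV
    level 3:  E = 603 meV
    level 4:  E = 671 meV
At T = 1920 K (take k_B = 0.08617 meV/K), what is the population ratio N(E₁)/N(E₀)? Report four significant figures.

0.3022

k_BT = 0.08617 × 1920 K = 165.446 meV.
n₁/n₀ = exp[−(E₁−E₀)/kT] = exp(−(198 meV)/(165.446 meV)) = exp(-1.19677) = 0.3022.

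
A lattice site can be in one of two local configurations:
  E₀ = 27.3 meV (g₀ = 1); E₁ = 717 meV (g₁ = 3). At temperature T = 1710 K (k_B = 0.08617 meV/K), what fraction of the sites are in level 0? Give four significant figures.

0.9729

k_BT = 0.08617 × 1710 K = 147.351 meV.
Eᵢ/kT = 0.185272, 4.86593.
Z = Σ gᵢe^(−Eᵢ/kT) = 1·e^(−0.185272) + 3·e^(−4.86593) = 0.830878 + 0.0231140 = 0.853992.
P₀ = g₀ e^(−E₀/kT) / Z = 0.830878/0.853992 = 0.9729.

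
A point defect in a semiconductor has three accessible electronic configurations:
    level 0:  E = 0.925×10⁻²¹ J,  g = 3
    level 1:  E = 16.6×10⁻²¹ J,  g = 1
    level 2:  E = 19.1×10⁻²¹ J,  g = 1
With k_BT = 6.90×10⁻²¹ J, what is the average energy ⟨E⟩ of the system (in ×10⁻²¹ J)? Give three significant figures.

Eᵢ/kT = 0.13406, 2.4058, 2.7681.
Z = Σ gᵢe^(−Eᵢ/kT) = 3·e^(−0.13406) + 1·e^(−2.4058) + 1·e^(−2.7681) = 2.6236 + 0.090193 + 0.062781 = 2.7766.
⟨E⟩ = Σ Eᵢ gᵢe^(−Eᵢ/kT) / Z = (0.925·2.6236 + 16.6·0.090193 + 19.1·0.062781) / 2.7766 = 1.85 ×10⁻²¹ J.

1.85 ×10⁻²¹ J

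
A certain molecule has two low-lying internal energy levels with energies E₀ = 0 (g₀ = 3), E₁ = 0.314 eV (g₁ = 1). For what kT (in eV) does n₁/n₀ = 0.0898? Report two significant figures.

n₁/n₀ = (g₁/g₀) exp[−(E₁−E₀)/kT] = 0.0898.
⇒ (E₁−E₀)/kT = ln((1/3)/0.0898) = ln(3.712) = 1.312.
kT = 0.314 eV / 1.312 = 0.24 eV.

0.24 eV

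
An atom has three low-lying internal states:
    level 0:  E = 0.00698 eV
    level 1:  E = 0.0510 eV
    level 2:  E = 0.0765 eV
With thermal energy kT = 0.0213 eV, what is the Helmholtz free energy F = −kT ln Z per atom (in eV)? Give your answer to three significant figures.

0.00373 eV

Eᵢ/kT = 0.32770, 2.3944, 3.5915.
Z = Σ e^(−Eᵢ/kT) = e^(−0.32770) + e^(−2.3944) + e^(−3.5915) = 0.72058 + 0.091227 + 0.027557 = 0.83936.
F = −kT ln Z = −0.0213 × ln(0.83936) = −0.0213 × -0.17512 = 0.00373 eV.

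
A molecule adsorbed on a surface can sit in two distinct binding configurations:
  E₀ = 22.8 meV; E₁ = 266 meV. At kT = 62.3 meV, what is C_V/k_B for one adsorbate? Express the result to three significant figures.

0.295

Eᵢ/kT = 0.36597, 4.2697.
Z = Σ e^(−Eᵢ/kT) = e^(−0.36597) + e^(−4.2697) = 0.69352 + 0.013986 = 0.70751.
⟨E⟩ = 27.607 meV, ⟨E²⟩ = 1908.3 meV².
C_V/k_B = (⟨E²⟩ − ⟨E⟩²)/(kT)² = (1908.3 − 762.15)/3881.3 = 0.295.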